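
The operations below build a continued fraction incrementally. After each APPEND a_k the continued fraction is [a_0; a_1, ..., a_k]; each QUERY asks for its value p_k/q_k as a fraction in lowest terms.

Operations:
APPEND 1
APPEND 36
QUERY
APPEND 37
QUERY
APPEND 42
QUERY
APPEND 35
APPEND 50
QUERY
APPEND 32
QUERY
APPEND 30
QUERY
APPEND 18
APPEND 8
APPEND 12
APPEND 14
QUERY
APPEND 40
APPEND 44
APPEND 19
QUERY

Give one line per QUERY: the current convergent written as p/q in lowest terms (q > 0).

APPEND 1: p_0 = 1·1 + 0 = 1, q_0 = 1·0 + 1 = 1 → 1/1
APPEND 36: p_1 = 36·1 + 1 = 37, q_1 = 36·1 + 0 = 36 → 37/36
APPEND 37: p_2 = 37·37 + 1 = 1370, q_2 = 37·36 + 1 = 1333 → 1370/1333
APPEND 42: p_3 = 42·1370 + 37 = 57577, q_3 = 42·1333 + 36 = 56022 → 57577/56022
APPEND 35: p_4 = 35·57577 + 1370 = 2016565, q_4 = 35·56022 + 1333 = 1962103 → 2016565/1962103
APPEND 50: p_5 = 50·2016565 + 57577 = 100885827, q_5 = 50·1962103 + 56022 = 98161172 → 100885827/98161172
APPEND 32: p_6 = 32·100885827 + 2016565 = 3230363029, q_6 = 32·98161172 + 1962103 = 3143119607 → 3230363029/3143119607
APPEND 30: p_7 = 30·3230363029 + 100885827 = 97011776697, q_7 = 30·3143119607 + 98161172 = 94391749382 → 97011776697/94391749382
APPEND 18: p_8 = 18·97011776697 + 3230363029 = 1749442343575, q_8 = 18·94391749382 + 3143119607 = 1702194608483 → 1749442343575/1702194608483
APPEND 8: p_9 = 8·1749442343575 + 97011776697 = 14092550525297, q_9 = 8·1702194608483 + 94391749382 = 13711948617246 → 14092550525297/13711948617246
APPEND 12: p_10 = 12·14092550525297 + 1749442343575 = 170860048647139, q_10 = 12·13711948617246 + 1702194608483 = 166245578015435 → 170860048647139/166245578015435
APPEND 14: p_11 = 14·170860048647139 + 14092550525297 = 2406133231585243, q_11 = 14·166245578015435 + 13711948617246 = 2341150040833336 → 2406133231585243/2341150040833336
APPEND 40: p_12 = 40·2406133231585243 + 170860048647139 = 96416189312056859, q_12 = 40·2341150040833336 + 166245578015435 = 93812247211348875 → 96416189312056859/93812247211348875
APPEND 44: p_13 = 44·96416189312056859 + 2406133231585243 = 4244718462962087039, q_13 = 44·93812247211348875 + 2341150040833336 = 4130080027340183836 → 4244718462962087039/4130080027340183836
APPEND 19: p_14 = 19·4244718462962087039 + 96416189312056859 = 80746066985591710600, q_14 = 19·4130080027340183836 + 93812247211348875 = 78565332766674841759 → 80746066985591710600/78565332766674841759

37/36
1370/1333
57577/56022
100885827/98161172
3230363029/3143119607
97011776697/94391749382
2406133231585243/2341150040833336
80746066985591710600/78565332766674841759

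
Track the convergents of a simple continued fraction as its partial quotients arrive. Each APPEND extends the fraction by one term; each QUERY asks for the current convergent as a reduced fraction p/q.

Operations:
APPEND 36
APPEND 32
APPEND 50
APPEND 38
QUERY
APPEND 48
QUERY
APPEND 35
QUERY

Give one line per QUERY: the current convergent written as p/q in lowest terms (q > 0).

APPEND 36: p_0 = 36·1 + 0 = 36, q_0 = 36·0 + 1 = 1 → 36/1
APPEND 32: p_1 = 32·36 + 1 = 1153, q_1 = 32·1 + 0 = 32 → 1153/32
APPEND 50: p_2 = 50·1153 + 36 = 57686, q_2 = 50·32 + 1 = 1601 → 57686/1601
APPEND 38: p_3 = 38·57686 + 1153 = 2193221, q_3 = 38·1601 + 32 = 60870 → 2193221/60870
APPEND 48: p_4 = 48·2193221 + 57686 = 105332294, q_4 = 48·60870 + 1601 = 2923361 → 105332294/2923361
APPEND 35: p_5 = 35·105332294 + 2193221 = 3688823511, q_5 = 35·2923361 + 60870 = 102378505 → 3688823511/102378505

2193221/60870
105332294/2923361
3688823511/102378505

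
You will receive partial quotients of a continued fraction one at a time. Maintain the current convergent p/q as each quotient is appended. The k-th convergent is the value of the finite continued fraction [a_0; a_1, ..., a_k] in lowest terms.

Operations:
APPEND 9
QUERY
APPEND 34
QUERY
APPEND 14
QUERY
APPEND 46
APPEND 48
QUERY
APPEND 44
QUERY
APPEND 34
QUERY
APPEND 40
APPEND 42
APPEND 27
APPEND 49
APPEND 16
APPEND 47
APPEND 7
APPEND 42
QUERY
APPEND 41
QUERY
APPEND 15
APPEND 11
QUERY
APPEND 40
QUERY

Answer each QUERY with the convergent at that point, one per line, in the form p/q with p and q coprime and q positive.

APPEND 9: p_0 = 9·1 + 0 = 9, q_0 = 9·0 + 1 = 1 → 9/1
APPEND 34: p_1 = 34·9 + 1 = 307, q_1 = 34·1 + 0 = 34 → 307/34
APPEND 14: p_2 = 14·307 + 9 = 4307, q_2 = 14·34 + 1 = 477 → 4307/477
APPEND 46: p_3 = 46·4307 + 307 = 198429, q_3 = 46·477 + 34 = 21976 → 198429/21976
APPEND 48: p_4 = 48·198429 + 4307 = 9528899, q_4 = 48·21976 + 477 = 1055325 → 9528899/1055325
APPEND 44: p_5 = 44·9528899 + 198429 = 419469985, q_5 = 44·1055325 + 21976 = 46456276 → 419469985/46456276
APPEND 34: p_6 = 34·419469985 + 9528899 = 14271508389, q_6 = 34·46456276 + 1055325 = 1580568709 → 14271508389/1580568709
APPEND 40: p_7 = 40·14271508389 + 419469985 = 571279805545, q_7 = 40·1580568709 + 46456276 = 63269204636 → 571279805545/63269204636
APPEND 42: p_8 = 42·571279805545 + 14271508389 = 24008023341279, q_8 = 42·63269204636 + 1580568709 = 2658887163421 → 24008023341279/2658887163421
APPEND 27: p_9 = 27·24008023341279 + 571279805545 = 648787910020078, q_9 = 27·2658887163421 + 63269204636 = 71853222617003 → 648787910020078/71853222617003
APPEND 49: p_10 = 49·648787910020078 + 24008023341279 = 31814615614325101, q_10 = 49·71853222617003 + 2658887163421 = 3523466795396568 → 31814615614325101/3523466795396568
APPEND 16: p_11 = 16·31814615614325101 + 648787910020078 = 509682637739221694, q_11 = 16·3523466795396568 + 71853222617003 = 56447321948962091 → 509682637739221694/56447321948962091
APPEND 47: p_12 = 47·509682637739221694 + 31814615614325101 = 23986898589357744719, q_12 = 47·56447321948962091 + 3523466795396568 = 2656547598396614845 → 23986898589357744719/2656547598396614845
APPEND 7: p_13 = 7·23986898589357744719 + 509682637739221694 = 168417972763243434727, q_13 = 7·2656547598396614845 + 56447321948962091 = 18652280510725266006 → 168417972763243434727/18652280510725266006
APPEND 42: p_14 = 42·168417972763243434727 + 23986898589357744719 = 7097541754645582003253, q_14 = 42·18652280510725266006 + 2656547598396614845 = 786052329048857787097 → 7097541754645582003253/786052329048857787097
APPEND 41: p_15 = 41·7097541754645582003253 + 168417972763243434727 = 291167629913232105568100, q_15 = 41·786052329048857787097 + 18652280510725266006 = 32246797771513894536983 → 291167629913232105568100/32246797771513894536983
APPEND 15: p_16 = 15·291167629913232105568100 + 7097541754645582003253 = 4374611990453127165524753, q_16 = 15·32246797771513894536983 + 786052329048857787097 = 484488018901757275841842 → 4374611990453127165524753/484488018901757275841842
APPEND 11: p_17 = 11·4374611990453127165524753 + 291167629913232105568100 = 48411899524897630926340383, q_17 = 11·484488018901757275841842 + 32246797771513894536983 = 5361615005690843928797245 → 48411899524897630926340383/5361615005690843928797245
APPEND 40: p_18 = 40·48411899524897630926340383 + 4374611990453127165524753 = 1940850592986358364219140073, q_18 = 40·5361615005690843928797245 + 484488018901757275841842 = 214949088246535514427731642 → 1940850592986358364219140073/214949088246535514427731642

9/1
307/34
4307/477
9528899/1055325
419469985/46456276
14271508389/1580568709
7097541754645582003253/786052329048857787097
291167629913232105568100/32246797771513894536983
48411899524897630926340383/5361615005690843928797245
1940850592986358364219140073/214949088246535514427731642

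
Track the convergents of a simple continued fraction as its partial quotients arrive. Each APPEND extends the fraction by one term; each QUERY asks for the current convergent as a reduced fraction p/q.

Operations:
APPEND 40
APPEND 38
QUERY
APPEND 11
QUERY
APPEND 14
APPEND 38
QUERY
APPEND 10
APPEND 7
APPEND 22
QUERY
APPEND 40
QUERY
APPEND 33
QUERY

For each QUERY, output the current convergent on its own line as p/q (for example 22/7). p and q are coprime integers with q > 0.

1521/38
16771/419
8996741/224771
14179505677/354255132
567820649896/14186205349
18752260952245/468499031649

APPEND 40: p_0 = 40·1 + 0 = 40, q_0 = 40·0 + 1 = 1 → 40/1
APPEND 38: p_1 = 38·40 + 1 = 1521, q_1 = 38·1 + 0 = 38 → 1521/38
APPEND 11: p_2 = 11·1521 + 40 = 16771, q_2 = 11·38 + 1 = 419 → 16771/419
APPEND 14: p_3 = 14·16771 + 1521 = 236315, q_3 = 14·419 + 38 = 5904 → 236315/5904
APPEND 38: p_4 = 38·236315 + 16771 = 8996741, q_4 = 38·5904 + 419 = 224771 → 8996741/224771
APPEND 10: p_5 = 10·8996741 + 236315 = 90203725, q_5 = 10·224771 + 5904 = 2253614 → 90203725/2253614
APPEND 7: p_6 = 7·90203725 + 8996741 = 640422816, q_6 = 7·2253614 + 224771 = 16000069 → 640422816/16000069
APPEND 22: p_7 = 22·640422816 + 90203725 = 14179505677, q_7 = 22·16000069 + 2253614 = 354255132 → 14179505677/354255132
APPEND 40: p_8 = 40·14179505677 + 640422816 = 567820649896, q_8 = 40·354255132 + 16000069 = 14186205349 → 567820649896/14186205349
APPEND 33: p_9 = 33·567820649896 + 14179505677 = 18752260952245, q_9 = 33·14186205349 + 354255132 = 468499031649 → 18752260952245/468499031649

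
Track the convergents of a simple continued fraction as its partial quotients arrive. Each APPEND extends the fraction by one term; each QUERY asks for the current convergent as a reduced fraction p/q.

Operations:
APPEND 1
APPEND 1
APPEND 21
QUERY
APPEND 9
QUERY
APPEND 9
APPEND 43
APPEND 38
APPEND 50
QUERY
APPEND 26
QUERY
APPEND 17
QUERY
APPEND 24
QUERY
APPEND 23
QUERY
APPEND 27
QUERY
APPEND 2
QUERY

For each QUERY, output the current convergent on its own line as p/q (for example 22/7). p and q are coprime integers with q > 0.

43/22
389/199
290613881/148669008
7561770128/3868366025
128840706057/65910891433
3099738715496/1585729760417
71422831162465/36537695381024
1931516180102051/988103505048065
3934455191366567/2012744705477154

APPEND 1: p_0 = 1·1 + 0 = 1, q_0 = 1·0 + 1 = 1 → 1/1
APPEND 1: p_1 = 1·1 + 1 = 2, q_1 = 1·1 + 0 = 1 → 2/1
APPEND 21: p_2 = 21·2 + 1 = 43, q_2 = 21·1 + 1 = 22 → 43/22
APPEND 9: p_3 = 9·43 + 2 = 389, q_3 = 9·22 + 1 = 199 → 389/199
APPEND 9: p_4 = 9·389 + 43 = 3544, q_4 = 9·199 + 22 = 1813 → 3544/1813
APPEND 43: p_5 = 43·3544 + 389 = 152781, q_5 = 43·1813 + 199 = 78158 → 152781/78158
APPEND 38: p_6 = 38·152781 + 3544 = 5809222, q_6 = 38·78158 + 1813 = 2971817 → 5809222/2971817
APPEND 50: p_7 = 50·5809222 + 152781 = 290613881, q_7 = 50·2971817 + 78158 = 148669008 → 290613881/148669008
APPEND 26: p_8 = 26·290613881 + 5809222 = 7561770128, q_8 = 26·148669008 + 2971817 = 3868366025 → 7561770128/3868366025
APPEND 17: p_9 = 17·7561770128 + 290613881 = 128840706057, q_9 = 17·3868366025 + 148669008 = 65910891433 → 128840706057/65910891433
APPEND 24: p_10 = 24·128840706057 + 7561770128 = 3099738715496, q_10 = 24·65910891433 + 3868366025 = 1585729760417 → 3099738715496/1585729760417
APPEND 23: p_11 = 23·3099738715496 + 128840706057 = 71422831162465, q_11 = 23·1585729760417 + 65910891433 = 36537695381024 → 71422831162465/36537695381024
APPEND 27: p_12 = 27·71422831162465 + 3099738715496 = 1931516180102051, q_12 = 27·36537695381024 + 1585729760417 = 988103505048065 → 1931516180102051/988103505048065
APPEND 2: p_13 = 2·1931516180102051 + 71422831162465 = 3934455191366567, q_13 = 2·988103505048065 + 36537695381024 = 2012744705477154 → 3934455191366567/2012744705477154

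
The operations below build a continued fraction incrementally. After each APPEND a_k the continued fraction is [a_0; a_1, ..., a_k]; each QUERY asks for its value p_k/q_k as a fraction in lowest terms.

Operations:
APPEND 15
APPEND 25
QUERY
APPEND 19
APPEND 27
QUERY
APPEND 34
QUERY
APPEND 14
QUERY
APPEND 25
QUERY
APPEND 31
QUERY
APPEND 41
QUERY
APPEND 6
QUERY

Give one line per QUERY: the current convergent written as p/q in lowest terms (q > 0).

376/25
193669/12877
6591905/438294
92480339/6148993
2318600380/154163119
71969092119/4785205682
2953051377259/196347596081
17790277355673/1182870782168

APPEND 15: p_0 = 15·1 + 0 = 15, q_0 = 15·0 + 1 = 1 → 15/1
APPEND 25: p_1 = 25·15 + 1 = 376, q_1 = 25·1 + 0 = 25 → 376/25
APPEND 19: p_2 = 19·376 + 15 = 7159, q_2 = 19·25 + 1 = 476 → 7159/476
APPEND 27: p_3 = 27·7159 + 376 = 193669, q_3 = 27·476 + 25 = 12877 → 193669/12877
APPEND 34: p_4 = 34·193669 + 7159 = 6591905, q_4 = 34·12877 + 476 = 438294 → 6591905/438294
APPEND 14: p_5 = 14·6591905 + 193669 = 92480339, q_5 = 14·438294 + 12877 = 6148993 → 92480339/6148993
APPEND 25: p_6 = 25·92480339 + 6591905 = 2318600380, q_6 = 25·6148993 + 438294 = 154163119 → 2318600380/154163119
APPEND 31: p_7 = 31·2318600380 + 92480339 = 71969092119, q_7 = 31·154163119 + 6148993 = 4785205682 → 71969092119/4785205682
APPEND 41: p_8 = 41·71969092119 + 2318600380 = 2953051377259, q_8 = 41·4785205682 + 154163119 = 196347596081 → 2953051377259/196347596081
APPEND 6: p_9 = 6·2953051377259 + 71969092119 = 17790277355673, q_9 = 6·196347596081 + 4785205682 = 1182870782168 → 17790277355673/1182870782168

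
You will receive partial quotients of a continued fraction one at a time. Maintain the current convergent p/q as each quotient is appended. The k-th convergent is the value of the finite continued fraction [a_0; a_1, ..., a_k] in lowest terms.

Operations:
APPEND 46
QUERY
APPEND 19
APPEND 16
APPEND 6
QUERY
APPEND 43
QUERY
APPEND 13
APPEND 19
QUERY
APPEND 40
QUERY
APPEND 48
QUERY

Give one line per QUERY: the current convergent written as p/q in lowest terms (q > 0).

46/1
85151/1849
3675539/79812
913151541/19828507
36573928798/794179685
1756461733845/38140453387

APPEND 46: p_0 = 46·1 + 0 = 46, q_0 = 46·0 + 1 = 1 → 46/1
APPEND 19: p_1 = 19·46 + 1 = 875, q_1 = 19·1 + 0 = 19 → 875/19
APPEND 16: p_2 = 16·875 + 46 = 14046, q_2 = 16·19 + 1 = 305 → 14046/305
APPEND 6: p_3 = 6·14046 + 875 = 85151, q_3 = 6·305 + 19 = 1849 → 85151/1849
APPEND 43: p_4 = 43·85151 + 14046 = 3675539, q_4 = 43·1849 + 305 = 79812 → 3675539/79812
APPEND 13: p_5 = 13·3675539 + 85151 = 47867158, q_5 = 13·79812 + 1849 = 1039405 → 47867158/1039405
APPEND 19: p_6 = 19·47867158 + 3675539 = 913151541, q_6 = 19·1039405 + 79812 = 19828507 → 913151541/19828507
APPEND 40: p_7 = 40·913151541 + 47867158 = 36573928798, q_7 = 40·19828507 + 1039405 = 794179685 → 36573928798/794179685
APPEND 48: p_8 = 48·36573928798 + 913151541 = 1756461733845, q_8 = 48·794179685 + 19828507 = 38140453387 → 1756461733845/38140453387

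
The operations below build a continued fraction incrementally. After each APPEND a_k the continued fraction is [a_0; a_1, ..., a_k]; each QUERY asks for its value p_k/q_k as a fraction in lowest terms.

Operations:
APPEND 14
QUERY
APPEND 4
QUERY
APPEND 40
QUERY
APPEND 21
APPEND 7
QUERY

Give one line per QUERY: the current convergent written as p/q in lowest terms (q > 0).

14/1
57/4
2294/161
339911/23856

APPEND 14: p_0 = 14·1 + 0 = 14, q_0 = 14·0 + 1 = 1 → 14/1
APPEND 4: p_1 = 4·14 + 1 = 57, q_1 = 4·1 + 0 = 4 → 57/4
APPEND 40: p_2 = 40·57 + 14 = 2294, q_2 = 40·4 + 1 = 161 → 2294/161
APPEND 21: p_3 = 21·2294 + 57 = 48231, q_3 = 21·161 + 4 = 3385 → 48231/3385
APPEND 7: p_4 = 7·48231 + 2294 = 339911, q_4 = 7·3385 + 161 = 23856 → 339911/23856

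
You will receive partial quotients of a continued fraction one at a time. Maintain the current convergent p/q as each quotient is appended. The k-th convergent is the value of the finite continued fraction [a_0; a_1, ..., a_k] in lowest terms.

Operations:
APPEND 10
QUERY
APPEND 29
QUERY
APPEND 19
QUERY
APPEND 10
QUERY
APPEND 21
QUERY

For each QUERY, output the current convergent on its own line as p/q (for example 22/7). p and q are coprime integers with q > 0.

APPEND 10: p_0 = 10·1 + 0 = 10, q_0 = 10·0 + 1 = 1 → 10/1
APPEND 29: p_1 = 29·10 + 1 = 291, q_1 = 29·1 + 0 = 29 → 291/29
APPEND 19: p_2 = 19·291 + 10 = 5539, q_2 = 19·29 + 1 = 552 → 5539/552
APPEND 10: p_3 = 10·5539 + 291 = 55681, q_3 = 10·552 + 29 = 5549 → 55681/5549
APPEND 21: p_4 = 21·55681 + 5539 = 1174840, q_4 = 21·5549 + 552 = 117081 → 1174840/117081

10/1
291/29
5539/552
55681/5549
1174840/117081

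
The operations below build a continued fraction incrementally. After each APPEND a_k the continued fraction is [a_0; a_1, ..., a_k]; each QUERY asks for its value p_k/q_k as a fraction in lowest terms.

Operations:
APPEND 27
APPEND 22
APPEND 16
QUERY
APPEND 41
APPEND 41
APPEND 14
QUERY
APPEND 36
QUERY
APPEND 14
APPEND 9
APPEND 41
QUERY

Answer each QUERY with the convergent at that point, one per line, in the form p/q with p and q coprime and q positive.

APPEND 27: p_0 = 27·1 + 0 = 27, q_0 = 27·0 + 1 = 1 → 27/1
APPEND 22: p_1 = 22·27 + 1 = 595, q_1 = 22·1 + 0 = 22 → 595/22
APPEND 16: p_2 = 16·595 + 27 = 9547, q_2 = 16·22 + 1 = 353 → 9547/353
APPEND 41: p_3 = 41·9547 + 595 = 392022, q_3 = 41·353 + 22 = 14495 → 392022/14495
APPEND 41: p_4 = 41·392022 + 9547 = 16082449, q_4 = 41·14495 + 353 = 594648 → 16082449/594648
APPEND 14: p_5 = 14·16082449 + 392022 = 225546308, q_5 = 14·594648 + 14495 = 8339567 → 225546308/8339567
APPEND 36: p_6 = 36·225546308 + 16082449 = 8135749537, q_6 = 36·8339567 + 594648 = 300819060 → 8135749537/300819060
APPEND 14: p_7 = 14·8135749537 + 225546308 = 114126039826, q_7 = 14·300819060 + 8339567 = 4219806407 → 114126039826/4219806407
APPEND 9: p_8 = 9·114126039826 + 8135749537 = 1035270107971, q_8 = 9·4219806407 + 300819060 = 38279076723 → 1035270107971/38279076723
APPEND 41: p_9 = 41·1035270107971 + 114126039826 = 42560200466637, q_9 = 41·38279076723 + 4219806407 = 1573661952050 → 42560200466637/1573661952050

9547/353
225546308/8339567
8135749537/300819060
42560200466637/1573661952050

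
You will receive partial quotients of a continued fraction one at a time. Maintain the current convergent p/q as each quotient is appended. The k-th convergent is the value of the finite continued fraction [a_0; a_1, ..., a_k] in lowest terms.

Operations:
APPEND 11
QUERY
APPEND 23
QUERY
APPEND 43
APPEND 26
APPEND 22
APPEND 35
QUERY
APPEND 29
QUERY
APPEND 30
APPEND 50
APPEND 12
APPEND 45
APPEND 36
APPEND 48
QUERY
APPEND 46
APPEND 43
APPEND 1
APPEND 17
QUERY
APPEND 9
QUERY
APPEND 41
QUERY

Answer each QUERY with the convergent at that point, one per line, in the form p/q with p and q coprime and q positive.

11/1
254/23
219741407/19897923
6378771000/577607543
8986628719509301921/813753077909365934
327297238458257845753761/29637269269669568376823
2963881302262796750473942/268384018918950746363865
121846430631232924615185383/11033382044946650169295288

APPEND 11: p_0 = 11·1 + 0 = 11, q_0 = 11·0 + 1 = 1 → 11/1
APPEND 23: p_1 = 23·11 + 1 = 254, q_1 = 23·1 + 0 = 23 → 254/23
APPEND 43: p_2 = 43·254 + 11 = 10933, q_2 = 43·23 + 1 = 990 → 10933/990
APPEND 26: p_3 = 26·10933 + 254 = 284512, q_3 = 26·990 + 23 = 25763 → 284512/25763
APPEND 22: p_4 = 22·284512 + 10933 = 6270197, q_4 = 22·25763 + 990 = 567776 → 6270197/567776
APPEND 35: p_5 = 35·6270197 + 284512 = 219741407, q_5 = 35·567776 + 25763 = 19897923 → 219741407/19897923
APPEND 29: p_6 = 29·219741407 + 6270197 = 6378771000, q_6 = 29·19897923 + 567776 = 577607543 → 6378771000/577607543
APPEND 30: p_7 = 30·6378771000 + 219741407 = 191582871407, q_7 = 30·577607543 + 19897923 = 17348124213 → 191582871407/17348124213
APPEND 50: p_8 = 50·191582871407 + 6378771000 = 9585522341350, q_8 = 50·17348124213 + 577607543 = 867983818193 → 9585522341350/867983818193
APPEND 12: p_9 = 12·9585522341350 + 191582871407 = 115217850967607, q_9 = 12·867983818193 + 17348124213 = 10433153942529 → 115217850967607/10433153942529
APPEND 45: p_10 = 45·115217850967607 + 9585522341350 = 5194388815883665, q_10 = 45·10433153942529 + 867983818193 = 470359911231998 → 5194388815883665/470359911231998
APPEND 36: p_11 = 36·5194388815883665 + 115217850967607 = 187113215222779547, q_11 = 36·470359911231998 + 10433153942529 = 16943389958294457 → 187113215222779547/16943389958294457
APPEND 48: p_12 = 48·187113215222779547 + 5194388815883665 = 8986628719509301921, q_12 = 48·16943389958294457 + 470359911231998 = 813753077909365934 → 8986628719509301921/813753077909365934
APPEND 46: p_13 = 46·8986628719509301921 + 187113215222779547 = 413572034312650667913, q_13 = 46·813753077909365934 + 16943389958294457 = 37449584973789127421 → 413572034312650667913/37449584973789127421
APPEND 43: p_14 = 43·413572034312650667913 + 8986628719509301921 = 17792584104163488022180, q_14 = 43·37449584973789127421 + 813753077909365934 = 1611145906950841845037 → 17792584104163488022180/1611145906950841845037
APPEND 1: p_15 = 1·17792584104163488022180 + 413572034312650667913 = 18206156138476138690093, q_15 = 1·1611145906950841845037 + 37449584973789127421 = 1648595491924630972458 → 18206156138476138690093/1648595491924630972458
APPEND 17: p_16 = 17·18206156138476138690093 + 17792584104163488022180 = 327297238458257845753761, q_16 = 17·1648595491924630972458 + 1611145906950841845037 = 29637269269669568376823 → 327297238458257845753761/29637269269669568376823
APPEND 9: p_17 = 9·327297238458257845753761 + 18206156138476138690093 = 2963881302262796750473942, q_17 = 9·29637269269669568376823 + 1648595491924630972458 = 268384018918950746363865 → 2963881302262796750473942/268384018918950746363865
APPEND 41: p_18 = 41·2963881302262796750473942 + 327297238458257845753761 = 121846430631232924615185383, q_18 = 41·268384018918950746363865 + 29637269269669568376823 = 11033382044946650169295288 → 121846430631232924615185383/11033382044946650169295288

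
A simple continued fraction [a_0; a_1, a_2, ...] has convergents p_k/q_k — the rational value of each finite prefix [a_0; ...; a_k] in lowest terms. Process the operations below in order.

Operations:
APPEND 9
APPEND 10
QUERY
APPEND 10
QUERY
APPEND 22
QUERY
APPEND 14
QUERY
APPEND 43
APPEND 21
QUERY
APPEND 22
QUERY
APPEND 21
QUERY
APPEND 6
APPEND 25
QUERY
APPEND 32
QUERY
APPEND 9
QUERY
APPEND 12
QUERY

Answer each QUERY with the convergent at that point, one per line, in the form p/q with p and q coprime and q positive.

91/10
919/101
20309/2232
285245/31349
258287969/28386368
5694621162/625850335
119845332371/13171243403
18239010717071/2004504012228
584373109561660/64223781702049
5277596996772011/580018539330669
63915537070825792/7024446253670077

APPEND 9: p_0 = 9·1 + 0 = 9, q_0 = 9·0 + 1 = 1 → 9/1
APPEND 10: p_1 = 10·9 + 1 = 91, q_1 = 10·1 + 0 = 10 → 91/10
APPEND 10: p_2 = 10·91 + 9 = 919, q_2 = 10·10 + 1 = 101 → 919/101
APPEND 22: p_3 = 22·919 + 91 = 20309, q_3 = 22·101 + 10 = 2232 → 20309/2232
APPEND 14: p_4 = 14·20309 + 919 = 285245, q_4 = 14·2232 + 101 = 31349 → 285245/31349
APPEND 43: p_5 = 43·285245 + 20309 = 12285844, q_5 = 43·31349 + 2232 = 1350239 → 12285844/1350239
APPEND 21: p_6 = 21·12285844 + 285245 = 258287969, q_6 = 21·1350239 + 31349 = 28386368 → 258287969/28386368
APPEND 22: p_7 = 22·258287969 + 12285844 = 5694621162, q_7 = 22·28386368 + 1350239 = 625850335 → 5694621162/625850335
APPEND 21: p_8 = 21·5694621162 + 258287969 = 119845332371, q_8 = 21·625850335 + 28386368 = 13171243403 → 119845332371/13171243403
APPEND 6: p_9 = 6·119845332371 + 5694621162 = 724766615388, q_9 = 6·13171243403 + 625850335 = 79653310753 → 724766615388/79653310753
APPEND 25: p_10 = 25·724766615388 + 119845332371 = 18239010717071, q_10 = 25·79653310753 + 13171243403 = 2004504012228 → 18239010717071/2004504012228
APPEND 32: p_11 = 32·18239010717071 + 724766615388 = 584373109561660, q_11 = 32·2004504012228 + 79653310753 = 64223781702049 → 584373109561660/64223781702049
APPEND 9: p_12 = 9·584373109561660 + 18239010717071 = 5277596996772011, q_12 = 9·64223781702049 + 2004504012228 = 580018539330669 → 5277596996772011/580018539330669
APPEND 12: p_13 = 12·5277596996772011 + 584373109561660 = 63915537070825792, q_13 = 12·580018539330669 + 64223781702049 = 7024446253670077 → 63915537070825792/7024446253670077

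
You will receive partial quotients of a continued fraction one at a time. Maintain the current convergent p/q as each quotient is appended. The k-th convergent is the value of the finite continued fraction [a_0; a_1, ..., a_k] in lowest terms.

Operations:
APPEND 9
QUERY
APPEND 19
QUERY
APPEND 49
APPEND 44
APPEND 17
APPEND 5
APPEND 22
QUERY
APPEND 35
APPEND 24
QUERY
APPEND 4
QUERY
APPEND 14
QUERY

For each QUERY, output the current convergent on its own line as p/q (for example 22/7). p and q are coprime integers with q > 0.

APPEND 9: p_0 = 9·1 + 0 = 9, q_0 = 9·0 + 1 = 1 → 9/1
APPEND 19: p_1 = 19·9 + 1 = 172, q_1 = 19·1 + 0 = 19 → 172/19
APPEND 49: p_2 = 49·172 + 9 = 8437, q_2 = 49·19 + 1 = 932 → 8437/932
APPEND 44: p_3 = 44·8437 + 172 = 371400, q_3 = 44·932 + 19 = 41027 → 371400/41027
APPEND 17: p_4 = 17·371400 + 8437 = 6322237, q_4 = 17·41027 + 932 = 698391 → 6322237/698391
APPEND 5: p_5 = 5·6322237 + 371400 = 31982585, q_5 = 5·698391 + 41027 = 3532982 → 31982585/3532982
APPEND 22: p_6 = 22·31982585 + 6322237 = 709939107, q_6 = 22·3532982 + 698391 = 78423995 → 709939107/78423995
APPEND 35: p_7 = 35·709939107 + 31982585 = 24879851330, q_7 = 35·78423995 + 3532982 = 2748372807 → 24879851330/2748372807
APPEND 24: p_8 = 24·24879851330 + 709939107 = 597826371027, q_8 = 24·2748372807 + 78423995 = 66039371363 → 597826371027/66039371363
APPEND 4: p_9 = 4·597826371027 + 24879851330 = 2416185335438, q_9 = 4·66039371363 + 2748372807 = 266905858259 → 2416185335438/266905858259
APPEND 14: p_10 = 14·2416185335438 + 597826371027 = 34424421067159, q_10 = 14·266905858259 + 66039371363 = 3802721386989 → 34424421067159/3802721386989

9/1
172/19
709939107/78423995
597826371027/66039371363
2416185335438/266905858259
34424421067159/3802721386989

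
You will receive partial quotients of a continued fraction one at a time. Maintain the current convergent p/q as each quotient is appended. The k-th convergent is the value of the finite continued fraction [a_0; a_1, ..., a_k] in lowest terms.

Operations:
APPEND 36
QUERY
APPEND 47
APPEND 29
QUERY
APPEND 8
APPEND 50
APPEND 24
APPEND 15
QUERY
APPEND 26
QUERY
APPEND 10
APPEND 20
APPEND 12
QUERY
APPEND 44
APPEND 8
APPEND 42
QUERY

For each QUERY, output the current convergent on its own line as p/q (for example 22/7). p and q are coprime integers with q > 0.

36/1
49133/1364
7149022218/198466739
186349860017/5173329709
453062275315712/12577635039297
6749706998822358289/187381196534665783

APPEND 36: p_0 = 36·1 + 0 = 36, q_0 = 36·0 + 1 = 1 → 36/1
APPEND 47: p_1 = 47·36 + 1 = 1693, q_1 = 47·1 + 0 = 47 → 1693/47
APPEND 29: p_2 = 29·1693 + 36 = 49133, q_2 = 29·47 + 1 = 1364 → 49133/1364
APPEND 8: p_3 = 8·49133 + 1693 = 394757, q_3 = 8·1364 + 47 = 10959 → 394757/10959
APPEND 50: p_4 = 50·394757 + 49133 = 19786983, q_4 = 50·10959 + 1364 = 549314 → 19786983/549314
APPEND 24: p_5 = 24·19786983 + 394757 = 475282349, q_5 = 24·549314 + 10959 = 13194495 → 475282349/13194495
APPEND 15: p_6 = 15·475282349 + 19786983 = 7149022218, q_6 = 15·13194495 + 549314 = 198466739 → 7149022218/198466739
APPEND 26: p_7 = 26·7149022218 + 475282349 = 186349860017, q_7 = 26·198466739 + 13194495 = 5173329709 → 186349860017/5173329709
APPEND 10: p_8 = 10·186349860017 + 7149022218 = 1870647622388, q_8 = 10·5173329709 + 198466739 = 51931763829 → 1870647622388/51931763829
APPEND 20: p_9 = 20·1870647622388 + 186349860017 = 37599302307777, q_9 = 20·51931763829 + 5173329709 = 1043808606289 → 37599302307777/1043808606289
APPEND 12: p_10 = 12·37599302307777 + 1870647622388 = 453062275315712, q_10 = 12·1043808606289 + 51931763829 = 12577635039297 → 453062275315712/12577635039297
APPEND 44: p_11 = 44·453062275315712 + 37599302307777 = 19972339416199105, q_11 = 44·12577635039297 + 1043808606289 = 554459750335357 → 19972339416199105/554459750335357
APPEND 8: p_12 = 8·19972339416199105 + 453062275315712 = 160231777604908552, q_12 = 8·554459750335357 + 12577635039297 = 4448255637722153 → 160231777604908552/4448255637722153
APPEND 42: p_13 = 42·160231777604908552 + 19972339416199105 = 6749706998822358289, q_13 = 42·4448255637722153 + 554459750335357 = 187381196534665783 → 6749706998822358289/187381196534665783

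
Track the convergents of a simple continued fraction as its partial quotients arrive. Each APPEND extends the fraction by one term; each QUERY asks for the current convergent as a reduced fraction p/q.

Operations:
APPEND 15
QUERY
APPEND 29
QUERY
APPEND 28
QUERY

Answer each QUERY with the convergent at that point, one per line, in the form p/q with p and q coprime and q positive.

APPEND 15: p_0 = 15·1 + 0 = 15, q_0 = 15·0 + 1 = 1 → 15/1
APPEND 29: p_1 = 29·15 + 1 = 436, q_1 = 29·1 + 0 = 29 → 436/29
APPEND 28: p_2 = 28·436 + 15 = 12223, q_2 = 28·29 + 1 = 813 → 12223/813

15/1
436/29
12223/813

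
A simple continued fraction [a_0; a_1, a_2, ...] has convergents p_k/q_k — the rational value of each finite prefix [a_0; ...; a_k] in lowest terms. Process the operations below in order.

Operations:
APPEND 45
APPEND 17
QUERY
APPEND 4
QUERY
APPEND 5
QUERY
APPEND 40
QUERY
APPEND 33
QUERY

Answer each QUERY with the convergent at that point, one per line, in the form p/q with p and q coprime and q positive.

APPEND 45: p_0 = 45·1 + 0 = 45, q_0 = 45·0 + 1 = 1 → 45/1
APPEND 17: p_1 = 17·45 + 1 = 766, q_1 = 17·1 + 0 = 17 → 766/17
APPEND 4: p_2 = 4·766 + 45 = 3109, q_2 = 4·17 + 1 = 69 → 3109/69
APPEND 5: p_3 = 5·3109 + 766 = 16311, q_3 = 5·69 + 17 = 362 → 16311/362
APPEND 40: p_4 = 40·16311 + 3109 = 655549, q_4 = 40·362 + 69 = 14549 → 655549/14549
APPEND 33: p_5 = 33·655549 + 16311 = 21649428, q_5 = 33·14549 + 362 = 480479 → 21649428/480479

766/17
3109/69
16311/362
655549/14549
21649428/480479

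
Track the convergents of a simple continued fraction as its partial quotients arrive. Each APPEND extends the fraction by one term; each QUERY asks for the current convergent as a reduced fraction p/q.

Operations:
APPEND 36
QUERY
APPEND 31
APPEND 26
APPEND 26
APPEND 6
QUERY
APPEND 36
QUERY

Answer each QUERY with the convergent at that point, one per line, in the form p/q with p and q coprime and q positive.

APPEND 36: p_0 = 36·1 + 0 = 36, q_0 = 36·0 + 1 = 1 → 36/1
APPEND 31: p_1 = 31·36 + 1 = 1117, q_1 = 31·1 + 0 = 31 → 1117/31
APPEND 26: p_2 = 26·1117 + 36 = 29078, q_2 = 26·31 + 1 = 807 → 29078/807
APPEND 26: p_3 = 26·29078 + 1117 = 757145, q_3 = 26·807 + 31 = 21013 → 757145/21013
APPEND 6: p_4 = 6·757145 + 29078 = 4571948, q_4 = 6·21013 + 807 = 126885 → 4571948/126885
APPEND 36: p_5 = 36·4571948 + 757145 = 165347273, q_5 = 36·126885 + 21013 = 4588873 → 165347273/4588873

36/1
4571948/126885
165347273/4588873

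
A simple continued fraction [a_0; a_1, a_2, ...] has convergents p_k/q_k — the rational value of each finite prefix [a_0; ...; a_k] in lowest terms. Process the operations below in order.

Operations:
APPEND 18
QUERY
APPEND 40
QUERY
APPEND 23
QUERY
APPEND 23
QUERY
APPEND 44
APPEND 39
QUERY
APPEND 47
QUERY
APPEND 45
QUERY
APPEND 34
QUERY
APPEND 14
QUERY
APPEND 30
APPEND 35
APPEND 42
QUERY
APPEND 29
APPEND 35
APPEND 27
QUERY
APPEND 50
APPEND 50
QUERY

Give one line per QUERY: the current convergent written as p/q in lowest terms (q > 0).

APPEND 18: p_0 = 18·1 + 0 = 18, q_0 = 18·0 + 1 = 1 → 18/1
APPEND 40: p_1 = 40·18 + 1 = 721, q_1 = 40·1 + 0 = 40 → 721/40
APPEND 23: p_2 = 23·721 + 18 = 16601, q_2 = 23·40 + 1 = 921 → 16601/921
APPEND 23: p_3 = 23·16601 + 721 = 382544, q_3 = 23·921 + 40 = 21223 → 382544/21223
APPEND 44: p_4 = 44·382544 + 16601 = 16848537, q_4 = 44·21223 + 921 = 934733 → 16848537/934733
APPEND 39: p_5 = 39·16848537 + 382544 = 657475487, q_5 = 39·934733 + 21223 = 36475810 → 657475487/36475810
APPEND 47: p_6 = 47·657475487 + 16848537 = 30918196426, q_6 = 47·36475810 + 934733 = 1715297803 → 30918196426/1715297803
APPEND 45: p_7 = 45·30918196426 + 657475487 = 1391976314657, q_7 = 45·1715297803 + 36475810 = 77224876945 → 1391976314657/77224876945
APPEND 34: p_8 = 34·1391976314657 + 30918196426 = 47358112894764, q_8 = 34·77224876945 + 1715297803 = 2627361113933 → 47358112894764/2627361113933
APPEND 14: p_9 = 14·47358112894764 + 1391976314657 = 664405556841353, q_9 = 14·2627361113933 + 77224876945 = 36860280472007 → 664405556841353/36860280472007
APPEND 30: p_10 = 30·664405556841353 + 47358112894764 = 19979524818135354, q_10 = 30·36860280472007 + 2627361113933 = 1108435775274143 → 19979524818135354/1108435775274143
APPEND 35: p_11 = 35·19979524818135354 + 664405556841353 = 699947774191578743, q_11 = 35·1108435775274143 + 36860280472007 = 38832112415067012 → 699947774191578743/38832112415067012
APPEND 42: p_12 = 42·699947774191578743 + 19979524818135354 = 29417786040864442560, q_12 = 42·38832112415067012 + 1108435775274143 = 1632057157208088647 → 29417786040864442560/1632057157208088647
APPEND 29: p_13 = 29·29417786040864442560 + 699947774191578743 = 853815742959260412983, q_13 = 29·1632057157208088647 + 38832112415067012 = 47368489671449637775 → 853815742959260412983/47368489671449637775
APPEND 35: p_14 = 35·853815742959260412983 + 29417786040864442560 = 29912968789614978896965, q_14 = 35·47368489671449637775 + 1632057157208088647 = 1659529195657945410772 → 29912968789614978896965/1659529195657945410772
APPEND 27: p_15 = 27·29912968789614978896965 + 853815742959260412983 = 808503973062563690631038, q_15 = 27·1659529195657945410772 + 47368489671449637775 = 44854656772435975728619 → 808503973062563690631038/44854656772435975728619
APPEND 50: p_16 = 50·808503973062563690631038 + 29912968789614978896965 = 40455111621917799510448865, q_16 = 50·44854656772435975728619 + 1659529195657945410772 = 2244392367817456731841722 → 40455111621917799510448865/2244392367817456731841722
APPEND 50: p_17 = 50·40455111621917799510448865 + 808503973062563690631038 = 2023564085068952539213074288, q_17 = 50·2244392367817456731841722 + 44854656772435975728619 = 112264473047645272567814719 → 2023564085068952539213074288/112264473047645272567814719

18/1
721/40
16601/921
382544/21223
657475487/36475810
30918196426/1715297803
1391976314657/77224876945
47358112894764/2627361113933
664405556841353/36860280472007
29417786040864442560/1632057157208088647
808503973062563690631038/44854656772435975728619
2023564085068952539213074288/112264473047645272567814719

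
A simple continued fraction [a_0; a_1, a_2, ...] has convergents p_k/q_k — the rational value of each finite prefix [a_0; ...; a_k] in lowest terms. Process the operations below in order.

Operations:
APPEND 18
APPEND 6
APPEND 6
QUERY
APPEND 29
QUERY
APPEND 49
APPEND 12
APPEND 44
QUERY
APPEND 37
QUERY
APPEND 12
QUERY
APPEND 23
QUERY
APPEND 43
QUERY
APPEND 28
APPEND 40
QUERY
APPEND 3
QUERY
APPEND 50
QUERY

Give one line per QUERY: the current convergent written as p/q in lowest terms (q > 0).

672/37
19597/1079
509191593/28035808
18851639638/1037960871
226728867249/12483566260
5233615586365/288159984851
225272199080944/12403362914853
252739479793192824/13915696226944253
764531294569431269/42094671002433494
38479304208264756274/2118649246348618953

APPEND 18: p_0 = 18·1 + 0 = 18, q_0 = 18·0 + 1 = 1 → 18/1
APPEND 6: p_1 = 6·18 + 1 = 109, q_1 = 6·1 + 0 = 6 → 109/6
APPEND 6: p_2 = 6·109 + 18 = 672, q_2 = 6·6 + 1 = 37 → 672/37
APPEND 29: p_3 = 29·672 + 109 = 19597, q_3 = 29·37 + 6 = 1079 → 19597/1079
APPEND 49: p_4 = 49·19597 + 672 = 960925, q_4 = 49·1079 + 37 = 52908 → 960925/52908
APPEND 12: p_5 = 12·960925 + 19597 = 11550697, q_5 = 12·52908 + 1079 = 635975 → 11550697/635975
APPEND 44: p_6 = 44·11550697 + 960925 = 509191593, q_6 = 44·635975 + 52908 = 28035808 → 509191593/28035808
APPEND 37: p_7 = 37·509191593 + 11550697 = 18851639638, q_7 = 37·28035808 + 635975 = 1037960871 → 18851639638/1037960871
APPEND 12: p_8 = 12·18851639638 + 509191593 = 226728867249, q_8 = 12·1037960871 + 28035808 = 12483566260 → 226728867249/12483566260
APPEND 23: p_9 = 23·226728867249 + 18851639638 = 5233615586365, q_9 = 23·12483566260 + 1037960871 = 288159984851 → 5233615586365/288159984851
APPEND 43: p_10 = 43·5233615586365 + 226728867249 = 225272199080944, q_10 = 43·288159984851 + 12483566260 = 12403362914853 → 225272199080944/12403362914853
APPEND 28: p_11 = 28·225272199080944 + 5233615586365 = 6312855189852797, q_11 = 28·12403362914853 + 288159984851 = 347582321600735 → 6312855189852797/347582321600735
APPEND 40: p_12 = 40·6312855189852797 + 225272199080944 = 252739479793192824, q_12 = 40·347582321600735 + 12403362914853 = 13915696226944253 → 252739479793192824/13915696226944253
APPEND 3: p_13 = 3·252739479793192824 + 6312855189852797 = 764531294569431269, q_13 = 3·13915696226944253 + 347582321600735 = 42094671002433494 → 764531294569431269/42094671002433494
APPEND 50: p_14 = 50·764531294569431269 + 252739479793192824 = 38479304208264756274, q_14 = 50·42094671002433494 + 13915696226944253 = 2118649246348618953 → 38479304208264756274/2118649246348618953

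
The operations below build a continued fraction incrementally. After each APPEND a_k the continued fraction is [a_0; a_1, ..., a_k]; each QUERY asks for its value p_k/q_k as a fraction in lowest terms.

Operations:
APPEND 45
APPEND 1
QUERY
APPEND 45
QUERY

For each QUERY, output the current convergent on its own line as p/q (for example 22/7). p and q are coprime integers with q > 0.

46/1
2115/46

APPEND 45: p_0 = 45·1 + 0 = 45, q_0 = 45·0 + 1 = 1 → 45/1
APPEND 1: p_1 = 1·45 + 1 = 46, q_1 = 1·1 + 0 = 1 → 46/1
APPEND 45: p_2 = 45·46 + 45 = 2115, q_2 = 45·1 + 1 = 46 → 2115/46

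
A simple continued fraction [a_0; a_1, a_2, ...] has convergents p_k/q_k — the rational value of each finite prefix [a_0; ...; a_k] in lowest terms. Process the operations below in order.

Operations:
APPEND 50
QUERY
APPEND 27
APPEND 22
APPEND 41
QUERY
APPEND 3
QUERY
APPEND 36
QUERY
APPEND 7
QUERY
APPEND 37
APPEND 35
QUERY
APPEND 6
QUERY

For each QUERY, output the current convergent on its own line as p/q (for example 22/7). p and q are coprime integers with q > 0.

APPEND 50: p_0 = 50·1 + 0 = 50, q_0 = 50·0 + 1 = 1 → 50/1
APPEND 27: p_1 = 27·50 + 1 = 1351, q_1 = 27·1 + 0 = 27 → 1351/27
APPEND 22: p_2 = 22·1351 + 50 = 29772, q_2 = 22·27 + 1 = 595 → 29772/595
APPEND 41: p_3 = 41·29772 + 1351 = 1222003, q_3 = 41·595 + 27 = 24422 → 1222003/24422
APPEND 3: p_4 = 3·1222003 + 29772 = 3695781, q_4 = 3·24422 + 595 = 73861 → 3695781/73861
APPEND 36: p_5 = 36·3695781 + 1222003 = 134270119, q_5 = 36·73861 + 24422 = 2683418 → 134270119/2683418
APPEND 7: p_6 = 7·134270119 + 3695781 = 943586614, q_6 = 7·2683418 + 73861 = 18857787 → 943586614/18857787
APPEND 37: p_7 = 37·943586614 + 134270119 = 35046974837, q_7 = 37·18857787 + 2683418 = 700421537 → 35046974837/700421537
APPEND 35: p_8 = 35·35046974837 + 943586614 = 1227587705909, q_8 = 35·700421537 + 18857787 = 24533611582 → 1227587705909/24533611582
APPEND 6: p_9 = 6·1227587705909 + 35046974837 = 7400573210291, q_9 = 6·24533611582 + 700421537 = 147902091029 → 7400573210291/147902091029

50/1
1222003/24422
3695781/73861
134270119/2683418
943586614/18857787
1227587705909/24533611582
7400573210291/147902091029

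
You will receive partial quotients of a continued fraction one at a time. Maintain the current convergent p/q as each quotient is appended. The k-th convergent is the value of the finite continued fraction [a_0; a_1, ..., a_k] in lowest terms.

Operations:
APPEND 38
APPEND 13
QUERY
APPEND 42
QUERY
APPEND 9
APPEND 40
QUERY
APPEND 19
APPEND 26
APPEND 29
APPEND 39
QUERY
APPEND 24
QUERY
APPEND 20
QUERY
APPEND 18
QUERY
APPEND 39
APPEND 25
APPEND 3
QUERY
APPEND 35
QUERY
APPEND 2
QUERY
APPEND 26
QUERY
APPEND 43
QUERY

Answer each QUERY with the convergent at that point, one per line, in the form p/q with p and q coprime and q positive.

495/13
20828/547
7538708/197987
4235364809385/111232212803
101757258714017/2672422699090
2039380539089725/53559686194603
36810606962329067/966746774201944
109372063778201160889/2872408215207957676
3864000369145751043632/101479171376054481079
7837372802069703248153/205830750967316919834
207635693222958035495610/5453078696526294396763
8936172181389265229559383/234688214701597975980643

APPEND 38: p_0 = 38·1 + 0 = 38, q_0 = 38·0 + 1 = 1 → 38/1
APPEND 13: p_1 = 13·38 + 1 = 495, q_1 = 13·1 + 0 = 13 → 495/13
APPEND 42: p_2 = 42·495 + 38 = 20828, q_2 = 42·13 + 1 = 547 → 20828/547
APPEND 9: p_3 = 9·20828 + 495 = 187947, q_3 = 9·547 + 13 = 4936 → 187947/4936
APPEND 40: p_4 = 40·187947 + 20828 = 7538708, q_4 = 40·4936 + 547 = 197987 → 7538708/197987
APPEND 19: p_5 = 19·7538708 + 187947 = 143423399, q_5 = 19·197987 + 4936 = 3766689 → 143423399/3766689
APPEND 26: p_6 = 26·143423399 + 7538708 = 3736547082, q_6 = 26·3766689 + 197987 = 98131901 → 3736547082/98131901
APPEND 29: p_7 = 29·3736547082 + 143423399 = 108503288777, q_7 = 29·98131901 + 3766689 = 2849591818 → 108503288777/2849591818
APPEND 39: p_8 = 39·108503288777 + 3736547082 = 4235364809385, q_8 = 39·2849591818 + 98131901 = 111232212803 → 4235364809385/111232212803
APPEND 24: p_9 = 24·4235364809385 + 108503288777 = 101757258714017, q_9 = 24·111232212803 + 2849591818 = 2672422699090 → 101757258714017/2672422699090
APPEND 20: p_10 = 20·101757258714017 + 4235364809385 = 2039380539089725, q_10 = 20·2672422699090 + 111232212803 = 53559686194603 → 2039380539089725/53559686194603
APPEND 18: p_11 = 18·2039380539089725 + 101757258714017 = 36810606962329067, q_11 = 18·53559686194603 + 2672422699090 = 966746774201944 → 36810606962329067/966746774201944
APPEND 39: p_12 = 39·36810606962329067 + 2039380539089725 = 1437653052069923338, q_12 = 39·966746774201944 + 53559686194603 = 37756683880070419 → 1437653052069923338/37756683880070419
APPEND 25: p_13 = 25·1437653052069923338 + 36810606962329067 = 35978136908710412517, q_13 = 25·37756683880070419 + 966746774201944 = 944883843775962419 → 35978136908710412517/944883843775962419
APPEND 3: p_14 = 3·35978136908710412517 + 1437653052069923338 = 109372063778201160889, q_14 = 3·944883843775962419 + 37756683880070419 = 2872408215207957676 → 109372063778201160889/2872408215207957676
APPEND 35: p_15 = 35·109372063778201160889 + 35978136908710412517 = 3864000369145751043632, q_15 = 35·2872408215207957676 + 944883843775962419 = 101479171376054481079 → 3864000369145751043632/101479171376054481079
APPEND 2: p_16 = 2·3864000369145751043632 + 109372063778201160889 = 7837372802069703248153, q_16 = 2·101479171376054481079 + 2872408215207957676 = 205830750967316919834 → 7837372802069703248153/205830750967316919834
APPEND 26: p_17 = 26·7837372802069703248153 + 3864000369145751043632 = 207635693222958035495610, q_17 = 26·205830750967316919834 + 101479171376054481079 = 5453078696526294396763 → 207635693222958035495610/5453078696526294396763
APPEND 43: p_18 = 43·207635693222958035495610 + 7837372802069703248153 = 8936172181389265229559383, q_18 = 43·5453078696526294396763 + 205830750967316919834 = 234688214701597975980643 → 8936172181389265229559383/234688214701597975980643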